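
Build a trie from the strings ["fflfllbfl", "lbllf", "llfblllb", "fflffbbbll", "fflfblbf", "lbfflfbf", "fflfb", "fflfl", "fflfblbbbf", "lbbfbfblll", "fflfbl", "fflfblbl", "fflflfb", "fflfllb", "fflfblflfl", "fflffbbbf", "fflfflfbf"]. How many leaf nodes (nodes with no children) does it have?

Leaves are exactly the stored words that no other stored word extends.
Those words: "fflfblbbbf", "fflfblbf", "fflfblbl", "fflfblflfl", "fflffbbbf", "fflffbbbll", "fflfflfbf", "fflflfb", "fflfllbfl", "lbbfbfblll", "lbfflfbf", "lbllf", "llfblllb"
Leaf count: 13

13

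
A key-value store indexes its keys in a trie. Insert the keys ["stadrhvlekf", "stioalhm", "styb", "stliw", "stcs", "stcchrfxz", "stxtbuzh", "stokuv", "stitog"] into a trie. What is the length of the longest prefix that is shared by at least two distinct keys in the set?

Equivalently: take the maximum, over all pairs, of their longest common prefix length.
"stcchrfxz" and "stcs" agree on "stc" (3 characters) before diverging; nothing deeper is shared.
Longest shared-prefix length: 3

3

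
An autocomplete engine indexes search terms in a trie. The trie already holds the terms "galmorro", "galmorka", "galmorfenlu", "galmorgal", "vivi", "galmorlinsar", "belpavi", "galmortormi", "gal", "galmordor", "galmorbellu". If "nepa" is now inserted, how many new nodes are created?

"nepa" shares no prefix with any stored word, so all 4 characters open new nodes.
4 − 0 = 4 new nodes.

4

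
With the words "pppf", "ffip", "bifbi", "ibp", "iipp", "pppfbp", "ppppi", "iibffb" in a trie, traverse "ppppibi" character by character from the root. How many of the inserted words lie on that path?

1

Traverse "ppppibi" character by character; count nodes along the way that are marked as word ends.
Prefixes of the query that are stored words: "ppppi"
Count: 1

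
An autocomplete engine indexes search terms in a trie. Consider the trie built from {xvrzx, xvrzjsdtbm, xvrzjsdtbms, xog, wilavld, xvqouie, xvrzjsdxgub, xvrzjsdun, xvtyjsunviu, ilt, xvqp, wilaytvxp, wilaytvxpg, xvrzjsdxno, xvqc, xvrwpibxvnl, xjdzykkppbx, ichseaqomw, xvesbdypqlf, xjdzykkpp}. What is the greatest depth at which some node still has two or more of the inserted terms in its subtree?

10

Equivalently: take the maximum, over all pairs, of their longest common prefix length.
e.g. "xvrzjsdtbm" and "xvrzjsdtbms" share the prefix "xvrzjsdtbm" of length 10; no pair shares a longer one.
Longest shared-prefix length: 10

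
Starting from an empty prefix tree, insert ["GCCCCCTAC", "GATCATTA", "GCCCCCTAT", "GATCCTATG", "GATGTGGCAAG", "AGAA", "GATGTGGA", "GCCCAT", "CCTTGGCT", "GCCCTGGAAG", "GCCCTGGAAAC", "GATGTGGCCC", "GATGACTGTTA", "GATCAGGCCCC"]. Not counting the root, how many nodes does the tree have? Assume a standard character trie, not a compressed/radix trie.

Trace insertions, counting only characters that open a new branch:
  "GCCCCCTAC" → 9 new (G, C, C, C, C, C, T, A, C)
  "GATCATTA" → prefix "G" already present; 7 new (A, T, C, A, T, T, A)
  "GCCCCCTAT" → prefix "GCCCCCTA" already present; 1 new (T)
  "GATCCTATG" → prefix "GATC" already present; 5 new (C, T, A, T, G)
  "GATGTGGCAAG" → prefix "GAT" already present; 8 new (G, T, G, G, C, A, A, G)
  "AGAA" → 4 new (A, G, A, A)
  "GATGTGGA" → prefix "GATGTGG" already present; 1 new (A)
  "GCCCAT" → prefix "GCCC" already present; 2 new (A, T)
  "CCTTGGCT" → 8 new (C, C, T, T, G, G, C, T)
  "GCCCTGGAAG" → prefix "GCCC" already present; 6 new (T, G, G, A, A, G)
  "GCCCTGGAAAC" → prefix "GCCCTGGAA" already present; 2 new (A, C)
  "GATGTGGCCC" → prefix "GATGTGGC" already present; 2 new (C, C)
  "GATGACTGTTA" → prefix "GATG" already present; 7 new (A, C, T, G, T, T, A)
  "GATCAGGCCCC" → prefix "GATCA" already present; 6 new (G, G, C, C, C, C)
Total nodes = 9 + 7 + 1 + 5 + 8 + 4 + 1 + 2 + 8 + 6 + 2 + 2 + 7 + 6 = 68

68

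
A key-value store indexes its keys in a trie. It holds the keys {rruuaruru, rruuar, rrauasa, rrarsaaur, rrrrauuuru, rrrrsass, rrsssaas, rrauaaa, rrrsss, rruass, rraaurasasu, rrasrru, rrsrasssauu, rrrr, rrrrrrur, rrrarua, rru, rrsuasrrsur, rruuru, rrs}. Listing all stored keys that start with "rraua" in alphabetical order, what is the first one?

rrauaaa

DFS of the "rraua" subtree visits, in order: "rrauaaa", "rrauasa"
Position 1: rrauaaa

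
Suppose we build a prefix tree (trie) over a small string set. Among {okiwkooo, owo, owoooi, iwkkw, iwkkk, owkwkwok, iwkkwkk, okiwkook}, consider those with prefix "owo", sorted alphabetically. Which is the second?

owoooi

Filter for "owo…" and sort: "owo", "owoooi"
Position 2: owoooi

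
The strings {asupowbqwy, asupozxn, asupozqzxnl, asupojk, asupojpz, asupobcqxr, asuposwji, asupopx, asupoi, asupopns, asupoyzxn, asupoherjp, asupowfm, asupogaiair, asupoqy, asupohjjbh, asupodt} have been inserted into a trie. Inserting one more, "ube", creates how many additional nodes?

Nothing in the trie begins with "u"; the whole of "ube" is new.
3 − 0 = 3 new nodes.

3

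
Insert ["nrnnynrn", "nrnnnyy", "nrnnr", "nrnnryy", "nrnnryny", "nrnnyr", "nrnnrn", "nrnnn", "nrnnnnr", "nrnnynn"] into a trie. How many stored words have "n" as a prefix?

Walk to "n"; the words in its subtree are exactly those with that prefix.
Matches: "nrnnn", "nrnnnnr", "nrnnnyy", "nrnnr", "nrnnrn", "nrnnryny", "nrnnryy", "nrnnynn", "nrnnynrn", "nrnnyr"
Count: 10

10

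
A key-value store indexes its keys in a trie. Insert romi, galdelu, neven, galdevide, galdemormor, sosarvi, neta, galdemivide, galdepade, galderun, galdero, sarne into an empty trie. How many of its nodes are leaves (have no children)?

A leaf is a node with no children — equivalently, the end of a word that is not a proper prefix of any other stored word.
Those words: "galdelu", "galdemivide", "galdemormor", "galdepade", "galdero", "galderun", "galdevide", "neta", "neven", "romi", "sarne", "sosarvi"
Leaf count: 12

12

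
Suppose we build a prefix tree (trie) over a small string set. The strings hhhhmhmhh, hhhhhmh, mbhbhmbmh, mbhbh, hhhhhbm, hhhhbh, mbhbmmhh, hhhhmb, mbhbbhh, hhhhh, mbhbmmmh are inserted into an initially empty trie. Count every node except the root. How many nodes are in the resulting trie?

35

Count nodes per top-level branch (shared prefixes stored once):
  'h'-branch (hhhhbh, hhhhh, hhhhhbm, hhhhhmh, hhhhmb, hhhhmhmhh): 17 nodes
  'm'-branch (mbhbbhh, mbhbh, mbhbhmbmh, mbhbmmhh, mbhbmmmh): 18 nodes
Sum: 35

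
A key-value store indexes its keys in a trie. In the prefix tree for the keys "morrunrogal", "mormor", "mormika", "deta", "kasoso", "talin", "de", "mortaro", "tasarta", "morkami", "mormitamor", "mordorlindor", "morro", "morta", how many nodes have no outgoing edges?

12

A leaf is a node with no children — equivalently, the end of a word that is not a proper prefix of any other stored word.
Those words: "deta", "kasoso", "mordorlindor", "morkami", "mormika", "mormitamor", "mormor", "morro", "morrunrogal", "mortaro", "talin", "tasarta"
Leaf count: 12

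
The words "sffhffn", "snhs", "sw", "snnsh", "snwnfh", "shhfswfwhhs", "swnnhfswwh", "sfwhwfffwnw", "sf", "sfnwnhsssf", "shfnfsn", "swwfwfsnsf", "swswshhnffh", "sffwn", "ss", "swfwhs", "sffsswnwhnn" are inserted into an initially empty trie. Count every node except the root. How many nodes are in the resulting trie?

90

Insert word by word; a character creates a node only if that edge doesn't already exist:
  "sffhffn" → 7 new (s, f, f, h, f, f, n)
  "snhs" → prefix "s" already present; 3 new (n, h, s)
  "sw" → prefix "s" already present; 1 new (w)
  "snnsh" → prefix "sn" already present; 3 new (n, s, h)
  "snwnfh" → prefix "sn" already present; 4 new (w, n, f, h)
  "shhfswfwhhs" → prefix "s" already present; 10 new (h, h, f, s, w, f, w, h, h, s)
  "swnnhfswwh" → prefix "sw" already present; 8 new (n, n, h, f, s, w, w, h)
  "sfwhwfffwnw" → prefix "sf" already present; 9 new (w, h, w, f, f, f, w, n, w)
  "sf" → prefix "sf" already present; 0 new (none)
  "sfnwnhsssf" → prefix "sf" already present; 8 new (n, w, n, h, s, s, s, f)
  "shfnfsn" → prefix "sh" already present; 5 new (f, n, f, s, n)
  "swwfwfsnsf" → prefix "sw" already present; 8 new (w, f, w, f, s, n, s, f)
  "swswshhnffh" → prefix "sw" already present; 9 new (s, w, s, h, h, n, f, f, h)
  "sffwn" → prefix "sff" already present; 2 new (w, n)
  "ss" → prefix "s" already present; 1 new (s)
  "swfwhs" → prefix "sw" already present; 4 new (f, w, h, s)
  "sffsswnwhnn" → prefix "sff" already present; 8 new (s, s, w, n, w, h, n, n)
Total nodes = 7 + 3 + 1 + 3 + 4 + 10 + 8 + 9 + 0 + 8 + 5 + 8 + 9 + 2 + 1 + 4 + 8 = 90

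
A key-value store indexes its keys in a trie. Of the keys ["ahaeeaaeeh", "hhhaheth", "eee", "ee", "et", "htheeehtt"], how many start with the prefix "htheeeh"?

Walk to "htheeeh"; the words in its subtree are exactly those with that prefix.
Matches: "htheeehtt"
Count: 1

1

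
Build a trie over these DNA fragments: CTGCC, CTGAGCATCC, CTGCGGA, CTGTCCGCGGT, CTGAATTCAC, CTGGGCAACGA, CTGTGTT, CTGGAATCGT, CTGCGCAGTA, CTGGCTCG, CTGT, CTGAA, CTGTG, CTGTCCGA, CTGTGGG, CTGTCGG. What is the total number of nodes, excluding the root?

Trace insertions, counting only characters that open a new branch:
  "CTGCC" → 5 new (C, T, G, C, C)
  "CTGAGCATCC" → prefix "CTG" already present; 7 new (A, G, C, A, T, C, C)
  "CTGCGGA" → prefix "CTGC" already present; 3 new (G, G, A)
  "CTGTCCGCGGT" → prefix "CTG" already present; 8 new (T, C, C, G, C, G, G, T)
  "CTGAATTCAC" → prefix "CTGA" already present; 6 new (A, T, T, C, A, C)
  "CTGGGCAACGA" → prefix "CTG" already present; 8 new (G, G, C, A, A, C, G, A)
  "CTGTGTT" → prefix "CTGT" already present; 3 new (G, T, T)
  "CTGGAATCGT" → prefix "CTGG" already present; 6 new (A, A, T, C, G, T)
  "CTGCGCAGTA" → prefix "CTGCG" already present; 5 new (C, A, G, T, A)
  "CTGGCTCG" → prefix "CTGG" already present; 4 new (C, T, C, G)
  "CTGT" → prefix "CTGT" already present; 0 new (none)
  "CTGAA" → prefix "CTGAA" already present; 0 new (none)
  "CTGTG" → prefix "CTGTG" already present; 0 new (none)
  "CTGTCCGA" → prefix "CTGTCCG" already present; 1 new (A)
  "CTGTGGG" → prefix "CTGTG" already present; 2 new (G, G)
  "CTGTCGG" → prefix "CTGTC" already present; 2 new (G, G)
Total nodes = 5 + 7 + 3 + 8 + 6 + 8 + 3 + 6 + 5 + 4 + 0 + 0 + 0 + 1 + 2 + 2 = 60

60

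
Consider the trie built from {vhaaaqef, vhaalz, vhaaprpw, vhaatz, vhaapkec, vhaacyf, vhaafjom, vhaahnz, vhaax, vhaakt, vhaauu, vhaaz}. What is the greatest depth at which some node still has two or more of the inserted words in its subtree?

Equivalently: take the maximum, over all pairs, of their longest common prefix length.
"vhaapkec" and "vhaaprpw" agree on "vhaap" (5 characters) before diverging; nothing deeper is shared.
Longest shared-prefix length: 5

5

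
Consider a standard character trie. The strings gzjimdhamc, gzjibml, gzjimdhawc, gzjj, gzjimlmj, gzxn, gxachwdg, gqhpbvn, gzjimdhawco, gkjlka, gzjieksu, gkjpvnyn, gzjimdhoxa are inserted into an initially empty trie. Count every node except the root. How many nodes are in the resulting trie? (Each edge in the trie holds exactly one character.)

For each word, the new-node count is its length minus the longest prefix already in the trie:
  "gzjimdhamc" → 10 new (g, z, j, i, m, d, h, a, m, c)
  "gzjibml" → prefix "gzji" already present; 3 new (b, m, l)
  "gzjimdhawc" → prefix "gzjimdha" already present; 2 new (w, c)
  "gzjj" → prefix "gzj" already present; 1 new (j)
  "gzjimlmj" → prefix "gzjim" already present; 3 new (l, m, j)
  "gzxn" → prefix "gz" already present; 2 new (x, n)
  "gxachwdg" → prefix "g" already present; 7 new (x, a, c, h, w, d, g)
  "gqhpbvn" → prefix "g" already present; 6 new (q, h, p, b, v, n)
  "gzjimdhawco" → prefix "gzjimdhawc" already present; 1 new (o)
  "gkjlka" → prefix "g" already present; 5 new (k, j, l, k, a)
  "gzjieksu" → prefix "gzji" already present; 4 new (e, k, s, u)
  "gkjpvnyn" → prefix "gkj" already present; 5 new (p, v, n, y, n)
  "gzjimdhoxa" → prefix "gzjimdh" already present; 3 new (o, x, a)
Total nodes = 10 + 3 + 2 + 1 + 3 + 2 + 7 + 6 + 1 + 5 + 4 + 5 + 3 = 52

52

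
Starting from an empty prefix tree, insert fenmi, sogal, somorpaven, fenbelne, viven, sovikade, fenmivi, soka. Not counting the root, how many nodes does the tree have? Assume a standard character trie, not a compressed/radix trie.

Trace insertions, counting only characters that open a new branch:
  "fenmi" → 5 new (f, e, n, m, i)
  "sogal" → 5 new (s, o, g, a, l)
  "somorpaven" → prefix "so" already present; 8 new (m, o, r, p, a, v, e, n)
  "fenbelne" → prefix "fen" already present; 5 new (b, e, l, n, e)
  "viven" → 5 new (v, i, v, e, n)
  "sovikade" → prefix "so" already present; 6 new (v, i, k, a, d, e)
  "fenmivi" → prefix "fenmi" already present; 2 new (v, i)
  "soka" → prefix "so" already present; 2 new (k, a)
Total nodes = 5 + 5 + 8 + 5 + 5 + 6 + 2 + 2 = 38

38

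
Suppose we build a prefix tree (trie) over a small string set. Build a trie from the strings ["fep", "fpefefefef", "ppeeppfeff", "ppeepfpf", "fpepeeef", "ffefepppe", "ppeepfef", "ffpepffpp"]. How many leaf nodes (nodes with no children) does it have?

Leaves are exactly the stored words that no other stored word extends.
Those words: "fep", "ffefepppe", "ffpepffpp", "fpefefefef", "fpepeeef", "ppeepfef", "ppeepfpf", "ppeeppfeff"
Leaf count: 8

8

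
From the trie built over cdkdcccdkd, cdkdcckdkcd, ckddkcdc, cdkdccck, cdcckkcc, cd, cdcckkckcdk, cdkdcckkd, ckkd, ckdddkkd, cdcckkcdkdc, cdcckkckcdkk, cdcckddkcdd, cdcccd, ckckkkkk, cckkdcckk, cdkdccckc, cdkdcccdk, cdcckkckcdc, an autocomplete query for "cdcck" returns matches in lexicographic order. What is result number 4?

cdcckkckcdc

Filter for "cdcck…" and sort: "cdcckddkcdd", "cdcckkcc", "cdcckkcdkdc", "cdcckkckcdc", "cdcckkckcdk", "cdcckkckcdkk"
Position 4: cdcckkckcdc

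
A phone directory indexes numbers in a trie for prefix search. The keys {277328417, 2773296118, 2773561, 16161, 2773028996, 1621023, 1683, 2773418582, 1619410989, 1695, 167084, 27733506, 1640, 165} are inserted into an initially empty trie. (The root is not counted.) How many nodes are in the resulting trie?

Count nodes per top-level branch (shared prefixes stored once):
  '1'-branch (16161, 1619410989, 1621023, 1640, 165, 167084, 1683, 1695): 28 nodes
  '2'-branch (2773028996, 277328417, 2773296118, 27733506, 2773418582, 2773561): 33 nodes
Sum: 61

61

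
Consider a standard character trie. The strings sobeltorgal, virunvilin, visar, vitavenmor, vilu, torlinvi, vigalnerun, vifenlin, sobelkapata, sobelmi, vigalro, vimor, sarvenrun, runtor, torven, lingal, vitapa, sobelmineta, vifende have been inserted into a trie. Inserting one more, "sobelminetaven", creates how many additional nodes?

3

Walking "sobelminetaven" from the root, the first 11 characters ("sobelmineta") follow existing edges; "v" is the first miss.
New nodes needed: |"sobelminetaven"| − 11 = 14 − 11 = 3.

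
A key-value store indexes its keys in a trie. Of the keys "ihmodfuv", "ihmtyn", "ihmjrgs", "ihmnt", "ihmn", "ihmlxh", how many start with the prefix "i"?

6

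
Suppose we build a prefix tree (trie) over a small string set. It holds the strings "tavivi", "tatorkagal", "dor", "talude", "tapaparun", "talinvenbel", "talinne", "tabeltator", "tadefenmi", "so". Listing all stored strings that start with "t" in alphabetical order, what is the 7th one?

tatorkagal

Filter for "t…" and sort: "tabeltator", "tadefenmi", "talinne", "talinvenbel", "talude", "tapaparun", "tatorkagal", "tavivi"
The 7th is tatorkagal.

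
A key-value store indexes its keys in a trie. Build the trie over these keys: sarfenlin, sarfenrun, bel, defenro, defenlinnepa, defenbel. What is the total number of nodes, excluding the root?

32

Count nodes per top-level branch (shared prefixes stored once):
  'b'-branch (bel): 3 nodes
  'd'-branch (defenbel, defenlinnepa, defenro): 17 nodes
  's'-branch (sarfenlin, sarfenrun): 12 nodes
Sum: 32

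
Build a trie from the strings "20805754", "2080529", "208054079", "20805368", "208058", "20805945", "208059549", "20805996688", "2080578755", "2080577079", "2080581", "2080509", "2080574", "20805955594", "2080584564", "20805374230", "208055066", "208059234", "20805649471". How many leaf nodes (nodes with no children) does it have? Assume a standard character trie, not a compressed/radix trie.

Leaves are exactly the stored words that no other stored word extends.
Those words: "2080509", "2080529", "20805368", "20805374230", "208054079", "208055066", "20805649471", "2080574", "20805754", "2080577079", "2080578755", "2080581", "2080584564", "208059234", "20805945", "208059549", "20805955594", "20805996688"
Leaf count: 18

18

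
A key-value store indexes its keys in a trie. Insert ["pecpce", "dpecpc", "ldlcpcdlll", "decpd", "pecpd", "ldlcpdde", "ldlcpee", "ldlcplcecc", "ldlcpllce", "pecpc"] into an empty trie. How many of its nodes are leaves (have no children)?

9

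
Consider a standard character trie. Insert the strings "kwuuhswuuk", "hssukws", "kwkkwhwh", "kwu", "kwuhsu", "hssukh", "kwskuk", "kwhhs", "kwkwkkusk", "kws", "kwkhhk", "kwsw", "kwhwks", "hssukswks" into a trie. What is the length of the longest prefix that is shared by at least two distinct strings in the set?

Equivalently: take the maximum, over all pairs, of their longest common prefix length.
e.g. "hssukh" and "hssukswks" share the prefix "hssuk" of length 5; no pair shares a longer one.
Longest shared-prefix length: 5

5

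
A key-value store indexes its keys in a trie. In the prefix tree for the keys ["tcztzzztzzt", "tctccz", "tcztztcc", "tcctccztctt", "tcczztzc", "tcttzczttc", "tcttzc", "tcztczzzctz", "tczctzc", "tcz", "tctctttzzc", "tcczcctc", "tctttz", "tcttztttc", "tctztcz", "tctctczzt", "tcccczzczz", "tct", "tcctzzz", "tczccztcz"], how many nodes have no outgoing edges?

A leaf is a node with no children — equivalently, the end of a word that is not a proper prefix of any other stored word.
Those words: "tcccczzczz", "tcctccztctt", "tcctzzz", "tcczcctc", "tcczztzc", "tctccz", "tctctczzt", "tctctttzzc", "tctttz", "tcttzczttc", "tcttztttc", "tctztcz", "tczccztcz", "tczctzc", "tcztczzzctz", "tcztztcc", "tcztzzztzzt"
Leaf count: 17

17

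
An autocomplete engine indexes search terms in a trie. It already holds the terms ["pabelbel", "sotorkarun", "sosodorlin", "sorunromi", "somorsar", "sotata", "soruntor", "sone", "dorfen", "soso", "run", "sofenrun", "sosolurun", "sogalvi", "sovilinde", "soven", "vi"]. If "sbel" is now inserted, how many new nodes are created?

The longest prefix of "sbel" already in the trie is "s" (length 1).
So 4 − 1 = 3 new nodes.

3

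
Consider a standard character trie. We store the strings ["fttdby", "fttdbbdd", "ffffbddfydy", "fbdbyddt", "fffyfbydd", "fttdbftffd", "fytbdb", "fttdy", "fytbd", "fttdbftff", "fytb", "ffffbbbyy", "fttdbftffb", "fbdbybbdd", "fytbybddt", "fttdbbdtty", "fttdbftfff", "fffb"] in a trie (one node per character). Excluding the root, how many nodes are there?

62

Insert word by word; a character creates a node only if that edge doesn't already exist:
  "fttdby" → 6 new (f, t, t, d, b, y)
  "fttdbbdd" → prefix "fttdb" already present; 3 new (b, d, d)
  "ffffbddfydy" → prefix "f" already present; 10 new (f, f, f, b, d, d, f, y, d, y)
  "fbdbyddt" → prefix "f" already present; 7 new (b, d, b, y, d, d, t)
  "fffyfbydd" → prefix "fff" already present; 6 new (y, f, b, y, d, d)
  "fttdbftffd" → prefix "fttdb" already present; 5 new (f, t, f, f, d)
  "fytbdb" → prefix "f" already present; 5 new (y, t, b, d, b)
  "fttdy" → prefix "fttd" already present; 1 new (y)
  "fytbd" → prefix "fytbd" already present; 0 new (none)
  "fttdbftff" → prefix "fttdbftff" already present; 0 new (none)
  "fytb" → prefix "fytb" already present; 0 new (none)
  "ffffbbbyy" → prefix "ffffb" already present; 4 new (b, b, y, y)
  "fttdbftffb" → prefix "fttdbftff" already present; 1 new (b)
  "fbdbybbdd" → prefix "fbdby" already present; 4 new (b, b, d, d)
  "fytbybddt" → prefix "fytb" already present; 5 new (y, b, d, d, t)
  "fttdbbdtty" → prefix "fttdbbd" already present; 3 new (t, t, y)
  "fttdbftfff" → prefix "fttdbftff" already present; 1 new (f)
  "fffb" → prefix "fff" already present; 1 new (b)
Total nodes = 6 + 3 + 10 + 7 + 6 + 5 + 5 + 1 + 0 + 0 + 0 + 4 + 1 + 4 + 5 + 3 + 1 + 1 = 62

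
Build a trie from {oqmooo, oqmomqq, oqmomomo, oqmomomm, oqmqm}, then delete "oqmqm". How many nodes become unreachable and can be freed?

2

After clearing the end-marker at "oqmqm", prune upward until reaching a node still needed by another word.
The suffix "qm" (2 nodes) is used only by "oqmqm"; the node for "oqm" still has the child "o", so pruning stops there.
Nodes removed: 2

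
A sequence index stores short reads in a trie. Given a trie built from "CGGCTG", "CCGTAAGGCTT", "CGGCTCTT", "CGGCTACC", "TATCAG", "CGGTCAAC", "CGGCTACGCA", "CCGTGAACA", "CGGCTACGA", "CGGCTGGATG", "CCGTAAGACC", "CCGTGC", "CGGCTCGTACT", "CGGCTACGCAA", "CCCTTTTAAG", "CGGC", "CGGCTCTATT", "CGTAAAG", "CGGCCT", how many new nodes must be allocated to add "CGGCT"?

Every character of "CGGCT" already lies on an existing path (it is a prefix of some stored word).
No new nodes are needed: 0.

0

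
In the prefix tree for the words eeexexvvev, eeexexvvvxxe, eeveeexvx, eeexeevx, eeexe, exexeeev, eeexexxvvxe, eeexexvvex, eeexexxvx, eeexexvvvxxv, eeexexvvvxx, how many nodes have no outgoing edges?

A leaf is a node with no children — equivalently, the end of a word that is not a proper prefix of any other stored word.
Those words: "eeexeevx", "eeexexvvev", "eeexexvvex", "eeexexvvvxxe", "eeexexvvvxxv", "eeexexxvvxe", "eeexexxvx", "eeveeexvx", "exexeeev"
Leaf count: 9

9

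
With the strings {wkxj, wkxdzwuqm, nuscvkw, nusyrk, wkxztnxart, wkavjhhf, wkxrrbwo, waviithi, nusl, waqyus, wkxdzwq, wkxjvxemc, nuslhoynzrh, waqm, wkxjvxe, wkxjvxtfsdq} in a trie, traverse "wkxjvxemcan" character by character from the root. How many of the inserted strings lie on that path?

Traverse "wkxjvxemcan" character by character; count nodes along the way that are marked as word ends.
Prefixes of the query that are stored words: "wkxj", "wkxjvxe", "wkxjvxemc"
Count: 3

3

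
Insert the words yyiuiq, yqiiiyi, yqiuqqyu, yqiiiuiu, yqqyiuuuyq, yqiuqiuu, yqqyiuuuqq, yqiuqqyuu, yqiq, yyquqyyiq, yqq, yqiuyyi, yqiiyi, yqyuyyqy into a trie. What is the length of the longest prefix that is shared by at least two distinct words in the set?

8

Equivalently: take the maximum, over all pairs, of their longest common prefix length.
e.g. "yqiuqqyu" and "yqiuqqyuu" share the prefix "yqiuqqyu" of length 8; no pair shares a longer one.
Longest shared-prefix length: 8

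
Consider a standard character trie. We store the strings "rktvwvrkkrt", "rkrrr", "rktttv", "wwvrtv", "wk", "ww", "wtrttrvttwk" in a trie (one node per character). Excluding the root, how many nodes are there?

Trace insertions, counting only characters that open a new branch:
  "rktvwvrkkrt" → 11 new (r, k, t, v, w, v, r, k, k, r, t)
  "rkrrr" → prefix "rk" already present; 3 new (r, r, r)
  "rktttv" → prefix "rkt" already present; 3 new (t, t, v)
  "wwvrtv" → 6 new (w, w, v, r, t, v)
  "wk" → prefix "w" already present; 1 new (k)
  "ww" → prefix "ww" already present; 0 new (none)
  "wtrttrvttwk" → prefix "w" already present; 10 new (t, r, t, t, r, v, t, t, w, k)
Total nodes = 11 + 3 + 3 + 6 + 1 + 0 + 10 = 34

34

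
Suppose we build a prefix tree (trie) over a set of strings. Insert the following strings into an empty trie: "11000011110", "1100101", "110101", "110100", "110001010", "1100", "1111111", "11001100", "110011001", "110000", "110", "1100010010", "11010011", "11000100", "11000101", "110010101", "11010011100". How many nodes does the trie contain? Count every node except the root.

Insert word by word; a character creates a node only if that edge doesn't already exist:
  "11000011110" → 11 new (1, 1, 0, 0, 0, 0, 1, 1, 1, 1, 0)
  "1100101" → prefix "1100" already present; 3 new (1, 0, 1)
  "110101" → prefix "110" already present; 3 new (1, 0, 1)
  "110100" → prefix "11010" already present; 1 new (0)
  "110001010" → prefix "11000" already present; 4 new (1, 0, 1, 0)
  "1100" → prefix "1100" already present; 0 new (none)
  "1111111" → prefix "11" already present; 5 new (1, 1, 1, 1, 1)
  "11001100" → prefix "11001" already present; 3 new (1, 0, 0)
  "110011001" → prefix "11001100" already present; 1 new (1)
  "110000" → prefix "110000" already present; 0 new (none)
  "110" → prefix "110" already present; 0 new (none)
  "1100010010" → prefix "1100010" already present; 3 new (0, 1, 0)
  "11010011" → prefix "110100" already present; 2 new (1, 1)
  "11000100" → prefix "11000100" already present; 0 new (none)
  "11000101" → prefix "11000101" already present; 0 new (none)
  "110010101" → prefix "1100101" already present; 2 new (0, 1)
  "11010011100" → prefix "11010011" already present; 3 new (1, 0, 0)
Total nodes = 11 + 3 + 3 + 1 + 4 + 0 + 5 + 3 + 1 + 0 + 0 + 3 + 2 + 0 + 0 + 2 + 3 = 41

41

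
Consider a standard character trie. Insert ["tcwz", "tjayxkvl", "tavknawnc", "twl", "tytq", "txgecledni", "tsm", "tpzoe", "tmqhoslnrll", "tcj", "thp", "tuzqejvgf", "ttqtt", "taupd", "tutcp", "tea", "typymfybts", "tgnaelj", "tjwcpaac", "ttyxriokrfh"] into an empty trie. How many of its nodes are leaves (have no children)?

A leaf is a node with no children — equivalently, the end of a word that is not a proper prefix of any other stored word.
Those words: "taupd", "tavknawnc", "tcj", "tcwz", "tea", "tgnaelj", "thp", "tjayxkvl", "tjwcpaac", "tmqhoslnrll", "tpzoe", "tsm", "ttqtt", "ttyxriokrfh", "tutcp", "tuzqejvgf", "twl", "txgecledni", "typymfybts", "tytq"
Leaf count: 20

20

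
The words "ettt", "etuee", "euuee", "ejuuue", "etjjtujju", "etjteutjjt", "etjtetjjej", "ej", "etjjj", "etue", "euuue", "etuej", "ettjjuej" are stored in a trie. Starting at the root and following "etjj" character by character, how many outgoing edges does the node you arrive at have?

2

Walk "etjj" from the root, arriving at one node.
Distinct next characters after "etjj": j, t.
That node has 2 child edges.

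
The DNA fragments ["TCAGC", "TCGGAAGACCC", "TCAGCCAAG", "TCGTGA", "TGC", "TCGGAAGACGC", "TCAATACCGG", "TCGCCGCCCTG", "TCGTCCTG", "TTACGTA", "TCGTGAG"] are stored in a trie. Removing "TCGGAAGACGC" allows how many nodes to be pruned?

2

After clearing the end-marker at "TCGGAAGACGC", prune upward until reaching a node still needed by another word.
The suffix "GC" (2 nodes) is used only by "TCGGAAGACGC"; the node for "TCGGAAGAC" still has the child "C", so pruning stops there.
Nodes removed: 2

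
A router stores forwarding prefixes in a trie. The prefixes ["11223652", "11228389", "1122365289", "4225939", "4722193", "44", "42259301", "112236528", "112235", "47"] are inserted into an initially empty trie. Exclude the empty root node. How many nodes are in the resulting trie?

31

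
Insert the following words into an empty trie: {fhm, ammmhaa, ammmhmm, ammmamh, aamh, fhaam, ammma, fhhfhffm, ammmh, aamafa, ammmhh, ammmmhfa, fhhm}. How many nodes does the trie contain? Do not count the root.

36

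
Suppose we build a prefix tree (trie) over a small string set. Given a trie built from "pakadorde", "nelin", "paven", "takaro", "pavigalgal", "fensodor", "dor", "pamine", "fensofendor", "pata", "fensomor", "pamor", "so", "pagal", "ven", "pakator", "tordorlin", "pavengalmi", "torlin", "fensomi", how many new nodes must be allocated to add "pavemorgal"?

"pave" is already a path in the trie; the remaining "morgal" must be added.
New nodes needed: |"pavemorgal"| − 4 = 10 − 4 = 6.

6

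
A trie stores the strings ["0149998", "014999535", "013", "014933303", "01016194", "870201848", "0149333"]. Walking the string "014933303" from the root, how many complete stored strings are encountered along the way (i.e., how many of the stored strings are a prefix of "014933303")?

Traverse "014933303" character by character; count nodes along the way that are marked as word ends.
Prefixes of the query that are stored words: "0149333", "014933303"
Count: 2

2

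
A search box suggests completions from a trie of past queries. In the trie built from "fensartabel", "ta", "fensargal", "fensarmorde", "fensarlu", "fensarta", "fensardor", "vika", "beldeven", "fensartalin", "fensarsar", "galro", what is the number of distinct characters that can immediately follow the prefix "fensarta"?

The children of the "fensarta" node are the distinct next characters among strings starting with "fensarta".
Distinct next characters after "fensarta": b, l.
That node has 2 child edges.

2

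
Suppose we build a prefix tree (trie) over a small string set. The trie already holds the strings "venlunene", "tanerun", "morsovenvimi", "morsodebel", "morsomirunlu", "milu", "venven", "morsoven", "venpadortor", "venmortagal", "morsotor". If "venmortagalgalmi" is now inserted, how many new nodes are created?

Walking "venmortagalgalmi" from the root, the first 11 characters ("venmortagal") follow existing edges; "g" is the first miss.
So 16 − 11 = 5 new nodes.

5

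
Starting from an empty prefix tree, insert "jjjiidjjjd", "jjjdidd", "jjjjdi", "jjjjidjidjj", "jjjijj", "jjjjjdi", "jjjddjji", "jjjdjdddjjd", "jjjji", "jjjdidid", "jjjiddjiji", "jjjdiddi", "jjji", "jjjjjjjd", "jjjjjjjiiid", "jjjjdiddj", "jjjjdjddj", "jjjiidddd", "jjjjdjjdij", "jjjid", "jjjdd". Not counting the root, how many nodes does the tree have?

Insert word by word; a character creates a node only if that edge doesn't already exist:
  "jjjiidjjjd" → 10 new (j, j, j, i, i, d, j, j, j, d)
  "jjjdidd" → prefix "jjj" already present; 4 new (d, i, d, d)
  "jjjjdi" → prefix "jjj" already present; 3 new (j, d, i)
  "jjjjidjidjj" → prefix "jjjj" already present; 7 new (i, d, j, i, d, j, j)
  "jjjijj" → prefix "jjji" already present; 2 new (j, j)
  "jjjjjdi" → prefix "jjjj" already present; 3 new (j, d, i)
  "jjjddjji" → prefix "jjjd" already present; 4 new (d, j, j, i)
  "jjjdjdddjjd" → prefix "jjjd" already present; 7 new (j, d, d, d, j, j, d)
  "jjjji" → prefix "jjjji" already present; 0 new (none)
  "jjjdidid" → prefix "jjjdid" already present; 2 new (i, d)
  "jjjiddjiji" → prefix "jjji" already present; 6 new (d, d, j, i, j, i)
  "jjjdiddi" → prefix "jjjdidd" already present; 1 new (i)
  "jjji" → prefix "jjji" already present; 0 new (none)
  "jjjjjjjd" → prefix "jjjjj" already present; 3 new (j, j, d)
  "jjjjjjjiiid" → prefix "jjjjjjj" already present; 4 new (i, i, i, d)
  "jjjjdiddj" → prefix "jjjjdi" already present; 3 new (d, d, j)
  "jjjjdjddj" → prefix "jjjjd" already present; 4 new (j, d, d, j)
  "jjjiidddd" → prefix "jjjiid" already present; 3 new (d, d, d)
  "jjjjdjjdij" → prefix "jjjjdj" already present; 4 new (j, d, i, j)
  "jjjid" → prefix "jjjid" already present; 0 new (none)
  "jjjdd" → prefix "jjjdd" already present; 0 new (none)
Total nodes = 10 + 4 + 3 + 7 + 2 + 3 + 4 + 7 + 0 + 2 + 6 + 1 + 0 + 3 + 4 + 3 + 4 + 3 + 4 + 0 + 0 = 70

70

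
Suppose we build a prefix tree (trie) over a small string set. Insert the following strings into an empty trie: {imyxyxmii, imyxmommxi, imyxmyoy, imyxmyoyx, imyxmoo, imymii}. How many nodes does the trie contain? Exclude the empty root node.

Insert word by word; a character creates a node only if that edge doesn't already exist:
  "imyxyxmii" → 9 new (i, m, y, x, y, x, m, i, i)
  "imyxmommxi" → prefix "imyx" already present; 6 new (m, o, m, m, x, i)
  "imyxmyoy" → prefix "imyxm" already present; 3 new (y, o, y)
  "imyxmyoyx" → prefix "imyxmyoy" already present; 1 new (x)
  "imyxmoo" → prefix "imyxmo" already present; 1 new (o)
  "imymii" → prefix "imy" already present; 3 new (m, i, i)
Total nodes = 9 + 6 + 3 + 1 + 1 + 3 = 23

23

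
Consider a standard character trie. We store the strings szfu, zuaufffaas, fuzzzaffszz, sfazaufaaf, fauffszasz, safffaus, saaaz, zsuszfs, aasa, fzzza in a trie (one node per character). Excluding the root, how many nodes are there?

Insert word by word; a character creates a node only if that edge doesn't already exist:
  "szfu" → 4 new (s, z, f, u)
  "zuaufffaas" → 10 new (z, u, a, u, f, f, f, a, a, s)
  "fuzzzaffszz" → 11 new (f, u, z, z, z, a, f, f, s, z, z)
  "sfazaufaaf" → prefix "s" already present; 9 new (f, a, z, a, u, f, a, a, f)
  "fauffszasz" → prefix "f" already present; 9 new (a, u, f, f, s, z, a, s, z)
  "safffaus" → prefix "s" already present; 7 new (a, f, f, f, a, u, s)
  "saaaz" → prefix "sa" already present; 3 new (a, a, z)
  "zsuszfs" → prefix "z" already present; 6 new (s, u, s, z, f, s)
  "aasa" → 4 new (a, a, s, a)
  "fzzza" → prefix "f" already present; 4 new (z, z, z, a)
Total nodes = 4 + 10 + 11 + 9 + 9 + 7 + 3 + 6 + 4 + 4 = 67

67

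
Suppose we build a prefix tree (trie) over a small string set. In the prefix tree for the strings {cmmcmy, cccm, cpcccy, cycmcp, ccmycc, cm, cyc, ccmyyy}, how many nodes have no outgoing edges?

6

A leaf is a node with no children — equivalently, the end of a word that is not a proper prefix of any other stored word.
Those words: "cccm", "ccmycc", "ccmyyy", "cmmcmy", "cpcccy", "cycmcp"
Leaf count: 6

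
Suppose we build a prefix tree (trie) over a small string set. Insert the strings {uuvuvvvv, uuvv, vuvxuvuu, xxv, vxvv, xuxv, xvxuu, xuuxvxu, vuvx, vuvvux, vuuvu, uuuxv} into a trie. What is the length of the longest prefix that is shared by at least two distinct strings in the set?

Look for the deepest trie node that still has at least two words in its subtree.
e.g. "vuvx" and "vuvxuvuu" share the prefix "vuvx" of length 4; no pair shares a longer one.
Longest shared-prefix length: 4

4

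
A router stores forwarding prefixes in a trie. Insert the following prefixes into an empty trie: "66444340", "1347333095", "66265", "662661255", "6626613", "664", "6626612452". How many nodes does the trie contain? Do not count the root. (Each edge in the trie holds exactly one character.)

30

For each word, the new-node count is its length minus the longest prefix already in the trie:
  "66444340" → 8 new (6, 6, 4, 4, 4, 3, 4, 0)
  "1347333095" → 10 new (1, 3, 4, 7, 3, 3, 3, 0, 9, 5)
  "66265" → prefix "66" already present; 3 new (2, 6, 5)
  "662661255" → prefix "6626" already present; 5 new (6, 1, 2, 5, 5)
  "6626613" → prefix "662661" already present; 1 new (3)
  "664" → prefix "664" already present; 0 new (none)
  "6626612452" → prefix "6626612" already present; 3 new (4, 5, 2)
Total nodes = 8 + 10 + 3 + 5 + 1 + 0 + 3 = 30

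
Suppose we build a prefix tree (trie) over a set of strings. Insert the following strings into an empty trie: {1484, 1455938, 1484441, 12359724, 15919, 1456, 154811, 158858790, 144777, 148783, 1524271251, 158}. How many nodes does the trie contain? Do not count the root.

50

Trace insertions, counting only characters that open a new branch:
  "1484" → 4 new (1, 4, 8, 4)
  "1455938" → prefix "14" already present; 5 new (5, 5, 9, 3, 8)
  "1484441" → prefix "1484" already present; 3 new (4, 4, 1)
  "12359724" → prefix "1" already present; 7 new (2, 3, 5, 9, 7, 2, 4)
  "15919" → prefix "1" already present; 4 new (5, 9, 1, 9)
  "1456" → prefix "145" already present; 1 new (6)
  "154811" → prefix "15" already present; 4 new (4, 8, 1, 1)
  "158858790" → prefix "15" already present; 7 new (8, 8, 5, 8, 7, 9, 0)
  "144777" → prefix "14" already present; 4 new (4, 7, 7, 7)
  "148783" → prefix "148" already present; 3 new (7, 8, 3)
  "1524271251" → prefix "15" already present; 8 new (2, 4, 2, 7, 1, 2, 5, 1)
  "158" → prefix "158" already present; 0 new (none)
Total nodes = 4 + 5 + 3 + 7 + 4 + 1 + 4 + 7 + 4 + 3 + 8 + 0 = 50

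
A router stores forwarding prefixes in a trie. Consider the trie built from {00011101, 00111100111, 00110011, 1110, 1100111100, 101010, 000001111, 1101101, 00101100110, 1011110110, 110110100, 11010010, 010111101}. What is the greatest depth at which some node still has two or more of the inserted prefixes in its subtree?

Look for the deepest trie node that still has at least two words in its subtree.
"1101101" and "110110100" agree on "1101101" (7 characters) before diverging; nothing deeper is shared.
Longest shared-prefix length: 7

7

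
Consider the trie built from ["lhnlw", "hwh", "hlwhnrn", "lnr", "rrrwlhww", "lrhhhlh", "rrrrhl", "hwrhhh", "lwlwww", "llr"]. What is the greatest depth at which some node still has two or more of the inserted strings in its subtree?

The deepest shared node is where two words last agree before diverging.
"rrrrhl" and "rrrwlhww" agree on "rrr" (3 characters) before diverging; nothing deeper is shared.
Longest shared-prefix length: 3

3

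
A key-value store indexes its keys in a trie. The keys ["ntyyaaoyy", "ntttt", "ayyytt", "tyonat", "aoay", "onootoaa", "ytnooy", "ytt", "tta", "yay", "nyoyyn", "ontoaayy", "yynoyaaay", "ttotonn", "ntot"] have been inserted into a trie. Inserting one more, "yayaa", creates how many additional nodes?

"yay" is already a path in the trie; the remaining "aa" must be added.
New nodes needed: |"yayaa"| − 3 = 5 − 3 = 2.

2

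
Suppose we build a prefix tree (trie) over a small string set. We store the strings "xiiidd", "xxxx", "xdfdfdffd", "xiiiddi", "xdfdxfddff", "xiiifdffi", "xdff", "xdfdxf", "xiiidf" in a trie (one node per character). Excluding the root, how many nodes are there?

31

Trace insertions, counting only characters that open a new branch:
  "xiiidd" → 6 new (x, i, i, i, d, d)
  "xxxx" → prefix "x" already present; 3 new (x, x, x)
  "xdfdfdffd" → prefix "x" already present; 8 new (d, f, d, f, d, f, f, d)
  "xiiiddi" → prefix "xiiidd" already present; 1 new (i)
  "xdfdxfddff" → prefix "xdfd" already present; 6 new (x, f, d, d, f, f)
  "xiiifdffi" → prefix "xiii" already present; 5 new (f, d, f, f, i)
  "xdff" → prefix "xdf" already present; 1 new (f)
  "xdfdxf" → prefix "xdfdxf" already present; 0 new (none)
  "xiiidf" → prefix "xiiid" already present; 1 new (f)
Total nodes = 6 + 3 + 8 + 1 + 6 + 5 + 1 + 0 + 1 = 31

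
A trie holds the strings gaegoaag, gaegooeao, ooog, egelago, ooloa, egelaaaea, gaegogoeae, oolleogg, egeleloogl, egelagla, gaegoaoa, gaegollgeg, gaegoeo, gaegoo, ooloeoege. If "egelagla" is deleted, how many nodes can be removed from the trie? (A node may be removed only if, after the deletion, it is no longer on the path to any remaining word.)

Walk "egelagla" from the leaf back toward the root, removing each node that no remaining word uses.
The suffix "la" (2 nodes) is used only by "egelagla"; the node for "egelag" still has the child "o", so pruning stops there.
Nodes removed: 2

2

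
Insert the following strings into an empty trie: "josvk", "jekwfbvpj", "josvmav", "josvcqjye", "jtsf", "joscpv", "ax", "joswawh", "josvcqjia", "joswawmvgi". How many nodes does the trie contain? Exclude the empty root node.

39

Trie structure (* marks end of a word):
(root)
├─ a
│  └─ x *
└─ j
   ├─ e
   │  └─ k
   │     └─ w
   │        └─ f
   │           └─ b
   │              └─ v
   │                 └─ p
   │                    └─ j *
   ├─ o
   │  └─ s
   │     ├─ c
   │     │  └─ p
   │     │     └─ v *
   │     ├─ v
   │     │  ├─ c
   │     │  │  └─ q
   │     │  │     └─ j
   │     │  │        ├─ i
   │     │  │        │  └─ a *
   │     │  │        └─ y
   │     │  │           └─ e *
   │     │  ├─ k *
   │     │  └─ m
   │     │     └─ a
   │     │        └─ v *
   │     └─ w
   │        └─ a
   │           └─ w
   │              ├─ h *
   │              └─ m
   │                 └─ v
   │                    └─ g
   │                       └─ i *
   └─ t
      └─ s
         └─ f *
Counting every labelled node above: 39.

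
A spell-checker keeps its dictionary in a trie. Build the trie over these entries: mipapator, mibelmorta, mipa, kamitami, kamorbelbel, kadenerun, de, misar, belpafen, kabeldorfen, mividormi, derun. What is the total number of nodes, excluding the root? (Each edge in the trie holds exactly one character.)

Insert word by word; a character creates a node only if that edge doesn't already exist:
  "mipapator" → 9 new (m, i, p, a, p, a, t, o, r)
  "mibelmorta" → prefix "mi" already present; 8 new (b, e, l, m, o, r, t, a)
  "mipa" → prefix "mipa" already present; 0 new (none)
  "kamitami" → 8 new (k, a, m, i, t, a, m, i)
  "kamorbelbel" → prefix "kam" already present; 8 new (o, r, b, e, l, b, e, l)
  "kadenerun" → prefix "ka" already present; 7 new (d, e, n, e, r, u, n)
  "de" → 2 new (d, e)
  "misar" → prefix "mi" already present; 3 new (s, a, r)
  "belpafen" → 8 new (b, e, l, p, a, f, e, n)
  "kabeldorfen" → prefix "ka" already present; 9 new (b, e, l, d, o, r, f, e, n)
  "mividormi" → prefix "mi" already present; 7 new (v, i, d, o, r, m, i)
  "derun" → prefix "de" already present; 3 new (r, u, n)
Total nodes = 9 + 8 + 0 + 8 + 8 + 7 + 2 + 3 + 8 + 9 + 7 + 3 = 72

72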